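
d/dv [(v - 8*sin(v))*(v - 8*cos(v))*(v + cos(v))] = -(v - 8*sin(v))*(v - 8*cos(v))*(sin(v) - 1) + (v - 8*sin(v))*(v + cos(v))*(8*sin(v) + 1) - (v - 8*cos(v))*(v + cos(v))*(8*cos(v) - 1)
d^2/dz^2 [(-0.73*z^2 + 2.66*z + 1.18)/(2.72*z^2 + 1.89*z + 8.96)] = (7.105427357601e-15*z^4 + 46.865056*z^3 + 159.126528*z^2 - 352.567488*z - 256.38802)/(20.123648*z^6 + 41.948928*z^5 + 228.017328*z^4 + 283.120677*z^3 + 751.115904*z^2 + 455.196672*z + 719.323136)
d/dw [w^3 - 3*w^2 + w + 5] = 3*w^2 - 6*w + 1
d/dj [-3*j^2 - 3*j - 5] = -6*j - 3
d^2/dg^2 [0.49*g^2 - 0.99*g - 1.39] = 0.980000000000000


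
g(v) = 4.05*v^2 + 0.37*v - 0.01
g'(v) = 8.1*v + 0.37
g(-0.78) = 2.17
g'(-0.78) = -5.95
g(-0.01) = -0.01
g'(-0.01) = 0.29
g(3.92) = 63.67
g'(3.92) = 32.12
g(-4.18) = 69.21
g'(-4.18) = -33.49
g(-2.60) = 26.41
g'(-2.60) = -20.69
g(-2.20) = 18.78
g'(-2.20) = -17.45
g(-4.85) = 93.46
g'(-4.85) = -38.92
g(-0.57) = 1.09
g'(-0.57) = -4.25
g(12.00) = 587.63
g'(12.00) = 97.57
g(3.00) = 37.55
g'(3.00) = 24.67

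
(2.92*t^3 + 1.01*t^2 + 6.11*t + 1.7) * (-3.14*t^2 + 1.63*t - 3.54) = -9.1688*t^5 + 1.5882*t^4 - 27.8759*t^3 + 1.0459*t^2 - 18.8584*t - 6.018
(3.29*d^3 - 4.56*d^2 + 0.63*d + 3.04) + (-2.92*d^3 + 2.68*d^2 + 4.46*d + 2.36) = 0.37*d^3 - 1.88*d^2 + 5.09*d + 5.4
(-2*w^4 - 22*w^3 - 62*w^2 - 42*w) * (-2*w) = 4*w^5 + 44*w^4 + 124*w^3 + 84*w^2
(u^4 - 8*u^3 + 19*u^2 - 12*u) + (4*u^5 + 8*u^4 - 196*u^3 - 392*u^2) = 4*u^5 + 9*u^4 - 204*u^3 - 373*u^2 - 12*u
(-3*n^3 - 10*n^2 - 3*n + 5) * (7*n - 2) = -21*n^4 - 64*n^3 - n^2 + 41*n - 10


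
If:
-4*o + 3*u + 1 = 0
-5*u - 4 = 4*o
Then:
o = -7/32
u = -5/8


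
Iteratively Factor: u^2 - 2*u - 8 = (u - 4)*(u + 2)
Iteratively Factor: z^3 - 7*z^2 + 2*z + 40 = (z - 4)*(z^2 - 3*z - 10) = (z - 4)*(z + 2)*(z - 5)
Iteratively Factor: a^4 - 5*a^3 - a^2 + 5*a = (a + 1)*(a^3 - 6*a^2 + 5*a) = a*(a + 1)*(a^2 - 6*a + 5) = a*(a - 1)*(a + 1)*(a - 5)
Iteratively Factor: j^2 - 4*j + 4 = (j - 2)*(j - 2)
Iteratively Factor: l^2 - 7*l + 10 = (l - 5)*(l - 2)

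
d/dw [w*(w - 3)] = 2*w - 3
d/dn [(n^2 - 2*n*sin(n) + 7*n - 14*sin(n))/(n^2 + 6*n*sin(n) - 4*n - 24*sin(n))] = (-8*n^3*cos(n) + 8*n^2*sin(n) - 24*n^2*cos(n) - 11*n^2 - 20*n*sin(n) + 224*n*cos(n) + 132*sin(n)^2 - 224*sin(n))/((n - 4)^2*(n + 6*sin(n))^2)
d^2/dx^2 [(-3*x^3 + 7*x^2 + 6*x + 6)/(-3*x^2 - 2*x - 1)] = 2*(-9*x^3 - 81*x^2 - 45*x - 1)/(27*x^6 + 54*x^5 + 63*x^4 + 44*x^3 + 21*x^2 + 6*x + 1)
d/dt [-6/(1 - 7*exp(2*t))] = -84*exp(2*t)/(7*exp(2*t) - 1)^2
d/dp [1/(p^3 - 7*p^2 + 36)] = p*(14 - 3*p)/(p^3 - 7*p^2 + 36)^2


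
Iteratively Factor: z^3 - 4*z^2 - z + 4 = (z - 4)*(z^2 - 1) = (z - 4)*(z + 1)*(z - 1)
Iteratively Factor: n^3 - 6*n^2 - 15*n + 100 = (n - 5)*(n^2 - n - 20) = (n - 5)*(n + 4)*(n - 5)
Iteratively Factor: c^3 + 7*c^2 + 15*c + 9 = (c + 3)*(c^2 + 4*c + 3) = (c + 3)^2*(c + 1)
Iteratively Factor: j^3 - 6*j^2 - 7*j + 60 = (j - 4)*(j^2 - 2*j - 15) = (j - 5)*(j - 4)*(j + 3)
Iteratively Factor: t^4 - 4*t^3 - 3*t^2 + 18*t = (t)*(t^3 - 4*t^2 - 3*t + 18) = t*(t + 2)*(t^2 - 6*t + 9) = t*(t - 3)*(t + 2)*(t - 3)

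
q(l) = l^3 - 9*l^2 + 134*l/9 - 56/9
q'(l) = 3*l^2 - 18*l + 134/9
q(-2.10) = -86.44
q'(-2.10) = 65.92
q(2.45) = -9.06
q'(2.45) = -11.20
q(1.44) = -0.46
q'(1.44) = -4.81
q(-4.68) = -375.53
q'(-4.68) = 164.84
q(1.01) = 0.66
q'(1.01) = -0.23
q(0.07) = -5.22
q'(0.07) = 13.64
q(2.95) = -14.95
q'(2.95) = -12.10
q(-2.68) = -130.01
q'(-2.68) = 84.68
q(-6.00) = -635.56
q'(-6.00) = 230.89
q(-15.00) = -5629.56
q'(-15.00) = 959.89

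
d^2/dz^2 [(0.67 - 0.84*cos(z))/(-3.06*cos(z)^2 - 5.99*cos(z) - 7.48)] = (0.0345810530780818*(1 - cos(z)^2)^2 - 0.00671738602459883*cos(z)^5 + 0.143421052478751*cos(z)^3 + 0.0372999087823883*cos(z)^2 - 0.227227191417393*cos(z) - 0.113734392821998)/(0.290322580645161*cos(z)^2 + 0.56831119544592*cos(z) + 0.709677419354839)^3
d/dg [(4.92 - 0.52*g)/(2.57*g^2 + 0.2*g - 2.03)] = (1.3364*g^2 - 25.2888*g + 0.0715999999999999)/(6.6049*g^4 + 1.028*g^3 - 10.3942*g^2 - 0.812*g + 4.1209)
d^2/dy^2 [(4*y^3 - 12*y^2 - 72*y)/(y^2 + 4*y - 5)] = 120*(y^3 - 7*y^2 - 13*y - 29)/(y^6 + 12*y^5 + 33*y^4 - 56*y^3 - 165*y^2 + 300*y - 125)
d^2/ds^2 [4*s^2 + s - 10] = 8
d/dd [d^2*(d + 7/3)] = d*(9*d + 14)/3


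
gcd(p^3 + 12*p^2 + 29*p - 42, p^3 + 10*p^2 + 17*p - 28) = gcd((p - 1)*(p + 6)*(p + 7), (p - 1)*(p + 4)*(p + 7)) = p^2 + 6*p - 7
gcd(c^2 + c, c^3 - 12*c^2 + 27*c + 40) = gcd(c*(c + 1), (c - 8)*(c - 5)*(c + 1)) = c + 1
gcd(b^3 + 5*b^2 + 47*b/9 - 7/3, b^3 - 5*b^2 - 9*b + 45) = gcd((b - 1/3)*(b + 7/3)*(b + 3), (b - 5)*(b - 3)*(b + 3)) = b + 3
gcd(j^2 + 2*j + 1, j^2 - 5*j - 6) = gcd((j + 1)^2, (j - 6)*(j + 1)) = j + 1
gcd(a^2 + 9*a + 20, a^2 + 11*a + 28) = a + 4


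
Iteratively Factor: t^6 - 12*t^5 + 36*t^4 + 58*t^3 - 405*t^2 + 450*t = (t - 5)*(t^5 - 7*t^4 + t^3 + 63*t^2 - 90*t) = (t - 5)*(t - 2)*(t^4 - 5*t^3 - 9*t^2 + 45*t) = (t - 5)*(t - 2)*(t + 3)*(t^3 - 8*t^2 + 15*t) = (t - 5)*(t - 3)*(t - 2)*(t + 3)*(t^2 - 5*t) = t*(t - 5)*(t - 3)*(t - 2)*(t + 3)*(t - 5)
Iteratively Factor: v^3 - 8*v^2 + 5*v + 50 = (v - 5)*(v^2 - 3*v - 10) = (v - 5)*(v + 2)*(v - 5)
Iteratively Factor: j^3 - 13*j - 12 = (j - 4)*(j^2 + 4*j + 3) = (j - 4)*(j + 3)*(j + 1)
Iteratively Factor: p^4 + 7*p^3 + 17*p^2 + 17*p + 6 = (p + 2)*(p^3 + 5*p^2 + 7*p + 3) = (p + 1)*(p + 2)*(p^2 + 4*p + 3) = (p + 1)^2*(p + 2)*(p + 3)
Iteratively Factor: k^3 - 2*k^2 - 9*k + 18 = (k + 3)*(k^2 - 5*k + 6) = (k - 3)*(k + 3)*(k - 2)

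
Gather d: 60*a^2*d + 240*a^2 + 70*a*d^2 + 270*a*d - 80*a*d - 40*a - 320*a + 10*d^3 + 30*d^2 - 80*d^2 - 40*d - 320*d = 240*a^2 - 360*a + 10*d^3 + d^2*(70*a - 50) + d*(60*a^2 + 190*a - 360)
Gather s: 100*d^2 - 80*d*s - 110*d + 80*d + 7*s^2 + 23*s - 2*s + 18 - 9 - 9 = 100*d^2 - 30*d + 7*s^2 + s*(21 - 80*d)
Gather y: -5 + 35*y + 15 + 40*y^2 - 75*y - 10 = 40*y^2 - 40*y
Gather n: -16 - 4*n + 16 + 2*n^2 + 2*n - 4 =2*n^2 - 2*n - 4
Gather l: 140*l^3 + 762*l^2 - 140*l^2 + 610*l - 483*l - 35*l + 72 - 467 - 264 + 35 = 140*l^3 + 622*l^2 + 92*l - 624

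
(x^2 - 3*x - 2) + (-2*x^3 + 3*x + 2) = -2*x^3 + x^2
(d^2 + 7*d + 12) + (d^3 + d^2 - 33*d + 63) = d^3 + 2*d^2 - 26*d + 75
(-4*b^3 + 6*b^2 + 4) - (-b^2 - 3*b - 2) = -4*b^3 + 7*b^2 + 3*b + 6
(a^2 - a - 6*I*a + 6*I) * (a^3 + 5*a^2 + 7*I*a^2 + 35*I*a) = a^5 + 4*a^4 + I*a^4 + 37*a^3 + 4*I*a^3 + 168*a^2 - 5*I*a^2 - 210*a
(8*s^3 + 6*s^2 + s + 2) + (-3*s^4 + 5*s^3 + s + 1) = -3*s^4 + 13*s^3 + 6*s^2 + 2*s + 3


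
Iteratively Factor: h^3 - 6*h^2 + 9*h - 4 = (h - 1)*(h^2 - 5*h + 4) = (h - 1)^2*(h - 4)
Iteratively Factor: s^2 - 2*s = (s - 2)*(s)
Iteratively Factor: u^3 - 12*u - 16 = (u + 2)*(u^2 - 2*u - 8) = (u + 2)^2*(u - 4)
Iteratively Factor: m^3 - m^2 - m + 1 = (m - 1)*(m^2 - 1) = (m - 1)*(m + 1)*(m - 1)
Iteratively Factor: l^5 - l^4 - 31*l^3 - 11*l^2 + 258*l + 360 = (l - 4)*(l^4 + 3*l^3 - 19*l^2 - 87*l - 90) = (l - 4)*(l + 3)*(l^3 - 19*l - 30) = (l - 4)*(l + 2)*(l + 3)*(l^2 - 2*l - 15) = (l - 4)*(l + 2)*(l + 3)^2*(l - 5)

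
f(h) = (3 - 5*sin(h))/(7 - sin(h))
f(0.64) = 0.00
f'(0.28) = -0.68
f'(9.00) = 0.67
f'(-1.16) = -0.20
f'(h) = (3 - 5*sin(h))*cos(h)/(7 - sin(h))^2 - 5*cos(h)/(7 - sin(h)) = -32*cos(h)/(sin(h) - 7)^2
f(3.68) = 0.74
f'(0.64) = -0.63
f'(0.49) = -0.66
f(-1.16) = 0.96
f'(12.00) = -0.48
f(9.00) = 0.14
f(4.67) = 1.00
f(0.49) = 0.10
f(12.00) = 0.75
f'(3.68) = 0.49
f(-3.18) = 0.40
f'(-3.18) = 0.66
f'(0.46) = -0.67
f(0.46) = 0.12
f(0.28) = 0.24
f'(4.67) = 0.02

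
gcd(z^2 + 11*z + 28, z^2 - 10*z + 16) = 1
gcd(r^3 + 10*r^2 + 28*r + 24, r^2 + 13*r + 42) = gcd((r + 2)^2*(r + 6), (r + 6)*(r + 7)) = r + 6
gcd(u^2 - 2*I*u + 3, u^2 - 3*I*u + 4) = u + I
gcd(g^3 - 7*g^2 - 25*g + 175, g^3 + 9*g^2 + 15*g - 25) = g + 5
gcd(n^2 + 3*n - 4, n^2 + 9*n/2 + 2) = n + 4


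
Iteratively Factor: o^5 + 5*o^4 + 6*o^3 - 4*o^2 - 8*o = (o + 2)*(o^4 + 3*o^3 - 4*o) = (o + 2)^2*(o^3 + o^2 - 2*o) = o*(o + 2)^2*(o^2 + o - 2) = o*(o + 2)^3*(o - 1)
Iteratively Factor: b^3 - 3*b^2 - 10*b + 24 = (b - 4)*(b^2 + b - 6) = (b - 4)*(b - 2)*(b + 3)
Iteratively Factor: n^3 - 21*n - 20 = (n + 1)*(n^2 - n - 20) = (n - 5)*(n + 1)*(n + 4)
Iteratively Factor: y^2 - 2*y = (y - 2)*(y)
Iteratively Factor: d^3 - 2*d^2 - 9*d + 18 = (d - 3)*(d^2 + d - 6) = (d - 3)*(d - 2)*(d + 3)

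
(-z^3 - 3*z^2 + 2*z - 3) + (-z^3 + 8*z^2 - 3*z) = -2*z^3 + 5*z^2 - z - 3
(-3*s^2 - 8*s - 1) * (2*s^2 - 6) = -6*s^4 - 16*s^3 + 16*s^2 + 48*s + 6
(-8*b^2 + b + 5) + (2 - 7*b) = -8*b^2 - 6*b + 7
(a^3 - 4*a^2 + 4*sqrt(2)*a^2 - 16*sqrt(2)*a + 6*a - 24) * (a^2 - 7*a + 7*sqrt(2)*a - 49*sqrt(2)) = a^5 - 11*a^4 + 11*sqrt(2)*a^4 - 121*sqrt(2)*a^3 + 90*a^3 - 682*a^2 + 350*sqrt(2)*a^2 - 462*sqrt(2)*a + 1736*a + 1176*sqrt(2)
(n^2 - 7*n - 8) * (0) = 0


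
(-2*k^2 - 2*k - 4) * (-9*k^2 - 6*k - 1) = 18*k^4 + 30*k^3 + 50*k^2 + 26*k + 4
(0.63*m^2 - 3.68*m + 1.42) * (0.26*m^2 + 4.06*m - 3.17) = 0.1638*m^4 + 1.601*m^3 - 16.5687*m^2 + 17.4308*m - 4.5014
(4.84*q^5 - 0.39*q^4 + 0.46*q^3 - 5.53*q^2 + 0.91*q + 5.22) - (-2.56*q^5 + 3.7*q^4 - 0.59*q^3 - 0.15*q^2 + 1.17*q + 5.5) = 7.4*q^5 - 4.09*q^4 + 1.05*q^3 - 5.38*q^2 - 0.26*q - 0.28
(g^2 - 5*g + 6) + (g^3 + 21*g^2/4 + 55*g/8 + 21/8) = g^3 + 25*g^2/4 + 15*g/8 + 69/8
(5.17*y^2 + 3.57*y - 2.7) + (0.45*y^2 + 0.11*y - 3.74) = 5.62*y^2 + 3.68*y - 6.44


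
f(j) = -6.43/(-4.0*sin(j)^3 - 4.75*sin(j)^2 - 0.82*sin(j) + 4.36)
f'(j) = -6.43*(12.0*sin(j)^2*cos(j) + 9.5*sin(j)*cos(j) + 0.82*cos(j))/(-4.0*sin(j)^3 - 4.75*sin(j)^2 - 0.82*sin(j) + 4.36)^2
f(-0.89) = -1.61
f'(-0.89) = -0.17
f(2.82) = -1.84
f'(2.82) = 2.50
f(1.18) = 1.78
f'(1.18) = -3.71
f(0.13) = -1.54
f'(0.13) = -0.83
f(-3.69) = -3.10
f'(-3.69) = 11.52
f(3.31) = -1.47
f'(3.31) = -0.14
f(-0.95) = -1.59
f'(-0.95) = -0.24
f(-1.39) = -1.47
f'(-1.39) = -0.19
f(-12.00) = -3.32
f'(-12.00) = -13.59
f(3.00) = -1.55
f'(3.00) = 0.89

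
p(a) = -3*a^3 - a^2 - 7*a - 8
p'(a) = -9*a^2 - 2*a - 7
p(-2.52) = 51.30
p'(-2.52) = -59.11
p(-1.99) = 25.61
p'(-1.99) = -38.66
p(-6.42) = 789.55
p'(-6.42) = -365.11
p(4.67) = -368.04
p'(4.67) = -212.62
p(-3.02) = 86.65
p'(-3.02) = -83.04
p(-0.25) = -6.27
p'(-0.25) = -7.06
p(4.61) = -355.44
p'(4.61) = -207.49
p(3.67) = -195.45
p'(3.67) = -135.56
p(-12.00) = 5116.00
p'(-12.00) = -1279.00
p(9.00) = -2339.00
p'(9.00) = -754.00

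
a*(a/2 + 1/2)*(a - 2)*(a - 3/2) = a^4/2 - 5*a^3/4 - a^2/4 + 3*a/2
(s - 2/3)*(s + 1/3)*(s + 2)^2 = s^4 + 11*s^3/3 + 22*s^2/9 - 20*s/9 - 8/9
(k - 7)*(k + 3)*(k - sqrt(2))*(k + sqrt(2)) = k^4 - 4*k^3 - 23*k^2 + 8*k + 42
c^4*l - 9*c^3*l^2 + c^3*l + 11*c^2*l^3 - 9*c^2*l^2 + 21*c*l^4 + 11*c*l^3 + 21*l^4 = (c - 7*l)*(c - 3*l)*(c + l)*(c*l + l)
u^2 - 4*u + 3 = (u - 3)*(u - 1)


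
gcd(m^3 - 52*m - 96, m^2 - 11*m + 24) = m - 8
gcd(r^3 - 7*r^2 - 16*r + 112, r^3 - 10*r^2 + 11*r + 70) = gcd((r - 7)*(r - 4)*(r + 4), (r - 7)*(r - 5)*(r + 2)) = r - 7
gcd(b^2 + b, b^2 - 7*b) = b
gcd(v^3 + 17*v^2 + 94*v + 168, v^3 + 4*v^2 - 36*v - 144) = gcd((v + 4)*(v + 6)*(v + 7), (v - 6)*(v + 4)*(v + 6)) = v^2 + 10*v + 24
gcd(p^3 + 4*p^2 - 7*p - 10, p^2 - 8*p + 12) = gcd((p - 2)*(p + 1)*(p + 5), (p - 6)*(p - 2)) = p - 2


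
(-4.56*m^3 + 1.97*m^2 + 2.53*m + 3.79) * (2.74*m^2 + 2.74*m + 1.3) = -12.4944*m^5 - 7.0966*m^4 + 6.402*m^3 + 19.8778*m^2 + 13.6736*m + 4.927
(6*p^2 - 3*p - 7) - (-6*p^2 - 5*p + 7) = 12*p^2 + 2*p - 14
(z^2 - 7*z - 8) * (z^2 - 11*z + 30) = z^4 - 18*z^3 + 99*z^2 - 122*z - 240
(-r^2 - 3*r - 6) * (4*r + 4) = -4*r^3 - 16*r^2 - 36*r - 24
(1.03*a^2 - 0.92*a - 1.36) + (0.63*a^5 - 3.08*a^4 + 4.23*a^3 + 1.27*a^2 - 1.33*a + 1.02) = 0.63*a^5 - 3.08*a^4 + 4.23*a^3 + 2.3*a^2 - 2.25*a - 0.34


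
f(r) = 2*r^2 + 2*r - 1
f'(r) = 4*r + 2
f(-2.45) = 6.10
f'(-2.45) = -7.80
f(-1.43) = 0.23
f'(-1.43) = -3.72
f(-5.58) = 50.11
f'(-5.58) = -20.32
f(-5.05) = 39.90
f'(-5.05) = -18.20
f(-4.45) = 29.70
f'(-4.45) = -15.80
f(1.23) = 4.49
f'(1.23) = 6.92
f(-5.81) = 54.89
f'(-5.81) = -21.24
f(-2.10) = 3.62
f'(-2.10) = -6.40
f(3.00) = 23.00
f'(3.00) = 14.00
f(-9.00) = 143.00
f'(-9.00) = -34.00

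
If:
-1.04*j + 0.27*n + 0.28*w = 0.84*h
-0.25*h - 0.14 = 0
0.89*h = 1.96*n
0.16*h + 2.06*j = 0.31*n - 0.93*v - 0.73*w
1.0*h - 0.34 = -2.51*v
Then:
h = -0.56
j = 0.15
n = -0.25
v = 0.36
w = -0.87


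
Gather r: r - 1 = r - 1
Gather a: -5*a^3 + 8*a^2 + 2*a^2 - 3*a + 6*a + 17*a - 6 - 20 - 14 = -5*a^3 + 10*a^2 + 20*a - 40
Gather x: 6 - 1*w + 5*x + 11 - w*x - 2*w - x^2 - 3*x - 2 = -3*w - x^2 + x*(2 - w) + 15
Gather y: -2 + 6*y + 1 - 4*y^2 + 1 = -4*y^2 + 6*y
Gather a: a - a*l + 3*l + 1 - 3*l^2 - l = a*(1 - l) - 3*l^2 + 2*l + 1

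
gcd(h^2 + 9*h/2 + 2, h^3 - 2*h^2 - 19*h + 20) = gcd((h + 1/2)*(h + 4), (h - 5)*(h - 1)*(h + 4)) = h + 4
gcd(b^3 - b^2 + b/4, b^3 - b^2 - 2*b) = b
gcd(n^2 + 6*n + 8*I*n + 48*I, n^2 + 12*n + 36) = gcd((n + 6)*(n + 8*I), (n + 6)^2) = n + 6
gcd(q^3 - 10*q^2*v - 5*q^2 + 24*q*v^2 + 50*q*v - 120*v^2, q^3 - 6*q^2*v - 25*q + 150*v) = q^2 - 6*q*v - 5*q + 30*v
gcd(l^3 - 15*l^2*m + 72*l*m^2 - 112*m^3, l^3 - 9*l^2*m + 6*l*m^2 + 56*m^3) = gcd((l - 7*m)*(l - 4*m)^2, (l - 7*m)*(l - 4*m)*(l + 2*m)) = l^2 - 11*l*m + 28*m^2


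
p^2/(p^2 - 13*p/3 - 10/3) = 3*p^2/(3*p^2 - 13*p - 10)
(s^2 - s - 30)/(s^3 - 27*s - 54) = (s + 5)/(s^2 + 6*s + 9)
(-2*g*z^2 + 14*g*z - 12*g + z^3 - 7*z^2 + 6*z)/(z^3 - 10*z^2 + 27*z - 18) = (-2*g + z)/(z - 3)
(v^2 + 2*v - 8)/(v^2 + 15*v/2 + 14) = 2*(v - 2)/(2*v + 7)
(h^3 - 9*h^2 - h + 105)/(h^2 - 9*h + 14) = (h^2 - 2*h - 15)/(h - 2)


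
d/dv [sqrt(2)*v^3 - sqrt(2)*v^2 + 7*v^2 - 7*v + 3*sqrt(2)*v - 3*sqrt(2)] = 3*sqrt(2)*v^2 - 2*sqrt(2)*v + 14*v - 7 + 3*sqrt(2)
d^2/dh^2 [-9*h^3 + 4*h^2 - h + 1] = 8 - 54*h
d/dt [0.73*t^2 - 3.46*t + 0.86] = 1.46*t - 3.46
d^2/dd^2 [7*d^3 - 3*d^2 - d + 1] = 42*d - 6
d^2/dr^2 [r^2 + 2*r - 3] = 2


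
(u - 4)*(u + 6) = u^2 + 2*u - 24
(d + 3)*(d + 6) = d^2 + 9*d + 18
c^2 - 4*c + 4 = (c - 2)^2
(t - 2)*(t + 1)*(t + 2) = t^3 + t^2 - 4*t - 4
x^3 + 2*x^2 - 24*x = x*(x - 4)*(x + 6)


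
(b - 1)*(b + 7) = b^2 + 6*b - 7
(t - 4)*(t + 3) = t^2 - t - 12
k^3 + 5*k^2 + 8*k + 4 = (k + 1)*(k + 2)^2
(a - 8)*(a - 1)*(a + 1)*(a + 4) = a^4 - 4*a^3 - 33*a^2 + 4*a + 32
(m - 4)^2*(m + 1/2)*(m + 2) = m^4 - 11*m^3/2 - 3*m^2 + 32*m + 16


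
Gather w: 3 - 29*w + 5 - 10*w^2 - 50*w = -10*w^2 - 79*w + 8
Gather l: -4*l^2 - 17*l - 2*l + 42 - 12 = -4*l^2 - 19*l + 30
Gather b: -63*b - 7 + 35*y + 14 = -63*b + 35*y + 7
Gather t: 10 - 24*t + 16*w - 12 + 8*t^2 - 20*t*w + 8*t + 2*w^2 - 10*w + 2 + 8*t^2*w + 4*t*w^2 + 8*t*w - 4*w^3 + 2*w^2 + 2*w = t^2*(8*w + 8) + t*(4*w^2 - 12*w - 16) - 4*w^3 + 4*w^2 + 8*w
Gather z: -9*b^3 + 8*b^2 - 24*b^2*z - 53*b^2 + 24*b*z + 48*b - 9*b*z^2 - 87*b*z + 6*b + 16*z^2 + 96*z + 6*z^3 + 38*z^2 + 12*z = -9*b^3 - 45*b^2 + 54*b + 6*z^3 + z^2*(54 - 9*b) + z*(-24*b^2 - 63*b + 108)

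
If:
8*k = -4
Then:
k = -1/2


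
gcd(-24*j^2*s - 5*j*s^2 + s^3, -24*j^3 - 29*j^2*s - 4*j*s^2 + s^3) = -24*j^2 - 5*j*s + s^2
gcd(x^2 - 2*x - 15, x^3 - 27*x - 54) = x + 3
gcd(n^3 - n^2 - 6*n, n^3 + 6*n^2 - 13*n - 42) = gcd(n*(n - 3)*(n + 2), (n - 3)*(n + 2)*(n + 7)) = n^2 - n - 6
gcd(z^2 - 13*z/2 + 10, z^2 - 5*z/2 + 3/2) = 1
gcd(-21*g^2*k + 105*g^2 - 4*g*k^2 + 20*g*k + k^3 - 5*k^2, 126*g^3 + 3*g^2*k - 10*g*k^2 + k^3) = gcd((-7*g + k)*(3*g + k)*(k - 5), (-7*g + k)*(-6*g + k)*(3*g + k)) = 21*g^2 + 4*g*k - k^2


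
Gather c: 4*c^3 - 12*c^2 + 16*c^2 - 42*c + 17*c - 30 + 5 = 4*c^3 + 4*c^2 - 25*c - 25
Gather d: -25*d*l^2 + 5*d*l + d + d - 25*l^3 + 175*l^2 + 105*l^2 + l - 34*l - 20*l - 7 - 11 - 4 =d*(-25*l^2 + 5*l + 2) - 25*l^3 + 280*l^2 - 53*l - 22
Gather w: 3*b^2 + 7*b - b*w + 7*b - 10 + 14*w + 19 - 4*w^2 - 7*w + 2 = 3*b^2 + 14*b - 4*w^2 + w*(7 - b) + 11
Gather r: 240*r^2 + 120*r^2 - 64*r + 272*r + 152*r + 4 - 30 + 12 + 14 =360*r^2 + 360*r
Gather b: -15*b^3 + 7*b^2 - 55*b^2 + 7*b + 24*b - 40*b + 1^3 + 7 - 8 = -15*b^3 - 48*b^2 - 9*b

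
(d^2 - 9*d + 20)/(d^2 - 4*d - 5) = (d - 4)/(d + 1)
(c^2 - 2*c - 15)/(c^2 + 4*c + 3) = (c - 5)/(c + 1)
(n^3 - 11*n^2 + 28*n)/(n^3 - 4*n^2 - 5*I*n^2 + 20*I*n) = (n - 7)/(n - 5*I)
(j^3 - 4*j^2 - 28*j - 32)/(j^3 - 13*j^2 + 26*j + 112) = (j + 2)/(j - 7)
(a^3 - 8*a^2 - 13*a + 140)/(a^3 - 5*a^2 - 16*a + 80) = (a - 7)/(a - 4)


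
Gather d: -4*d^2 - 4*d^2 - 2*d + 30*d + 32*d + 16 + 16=-8*d^2 + 60*d + 32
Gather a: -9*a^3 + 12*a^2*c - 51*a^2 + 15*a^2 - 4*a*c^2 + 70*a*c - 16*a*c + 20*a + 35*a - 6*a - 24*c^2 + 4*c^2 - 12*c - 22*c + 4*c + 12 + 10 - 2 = -9*a^3 + a^2*(12*c - 36) + a*(-4*c^2 + 54*c + 49) - 20*c^2 - 30*c + 20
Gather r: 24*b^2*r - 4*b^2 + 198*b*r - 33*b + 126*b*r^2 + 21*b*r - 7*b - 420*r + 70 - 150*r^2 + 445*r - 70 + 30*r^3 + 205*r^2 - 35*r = -4*b^2 - 40*b + 30*r^3 + r^2*(126*b + 55) + r*(24*b^2 + 219*b - 10)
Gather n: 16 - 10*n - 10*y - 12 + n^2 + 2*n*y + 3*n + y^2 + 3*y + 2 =n^2 + n*(2*y - 7) + y^2 - 7*y + 6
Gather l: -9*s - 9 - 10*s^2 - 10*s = -10*s^2 - 19*s - 9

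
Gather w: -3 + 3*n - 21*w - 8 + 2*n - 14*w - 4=5*n - 35*w - 15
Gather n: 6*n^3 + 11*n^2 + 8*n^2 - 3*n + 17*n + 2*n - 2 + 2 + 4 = 6*n^3 + 19*n^2 + 16*n + 4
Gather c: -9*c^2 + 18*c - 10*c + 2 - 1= -9*c^2 + 8*c + 1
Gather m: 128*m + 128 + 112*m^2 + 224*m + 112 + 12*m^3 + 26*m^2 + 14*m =12*m^3 + 138*m^2 + 366*m + 240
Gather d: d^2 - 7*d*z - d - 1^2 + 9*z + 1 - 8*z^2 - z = d^2 + d*(-7*z - 1) - 8*z^2 + 8*z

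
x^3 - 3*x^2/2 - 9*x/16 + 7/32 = (x - 7/4)*(x - 1/4)*(x + 1/2)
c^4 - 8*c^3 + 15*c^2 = c^2*(c - 5)*(c - 3)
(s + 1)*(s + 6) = s^2 + 7*s + 6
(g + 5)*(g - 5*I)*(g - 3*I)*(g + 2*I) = g^4 + 5*g^3 - 6*I*g^3 + g^2 - 30*I*g^2 + 5*g - 30*I*g - 150*I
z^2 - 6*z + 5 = (z - 5)*(z - 1)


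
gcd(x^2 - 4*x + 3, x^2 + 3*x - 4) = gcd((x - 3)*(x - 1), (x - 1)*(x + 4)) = x - 1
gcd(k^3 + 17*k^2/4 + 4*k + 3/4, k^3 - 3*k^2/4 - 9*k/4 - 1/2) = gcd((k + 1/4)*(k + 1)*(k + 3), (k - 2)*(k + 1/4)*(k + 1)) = k^2 + 5*k/4 + 1/4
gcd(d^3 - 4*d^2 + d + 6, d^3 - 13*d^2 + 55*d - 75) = d - 3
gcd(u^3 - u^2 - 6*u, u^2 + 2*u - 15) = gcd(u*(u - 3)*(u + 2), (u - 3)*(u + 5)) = u - 3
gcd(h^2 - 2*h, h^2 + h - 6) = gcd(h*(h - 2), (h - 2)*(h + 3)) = h - 2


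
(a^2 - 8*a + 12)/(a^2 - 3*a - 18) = (a - 2)/(a + 3)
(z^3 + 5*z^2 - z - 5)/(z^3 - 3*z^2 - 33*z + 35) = (z + 1)/(z - 7)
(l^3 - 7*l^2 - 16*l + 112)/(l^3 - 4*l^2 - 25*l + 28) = (l - 4)/(l - 1)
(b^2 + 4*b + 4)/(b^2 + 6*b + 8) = (b + 2)/(b + 4)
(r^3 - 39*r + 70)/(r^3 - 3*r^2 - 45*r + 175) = (r - 2)/(r - 5)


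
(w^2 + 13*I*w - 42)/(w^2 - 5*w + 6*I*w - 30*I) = (w + 7*I)/(w - 5)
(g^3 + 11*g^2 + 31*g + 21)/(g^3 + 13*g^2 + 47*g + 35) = (g + 3)/(g + 5)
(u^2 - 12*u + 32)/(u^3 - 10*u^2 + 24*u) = (u - 8)/(u*(u - 6))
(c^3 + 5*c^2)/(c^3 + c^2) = (c + 5)/(c + 1)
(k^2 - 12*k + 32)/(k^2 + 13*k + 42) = (k^2 - 12*k + 32)/(k^2 + 13*k + 42)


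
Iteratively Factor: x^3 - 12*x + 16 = (x - 2)*(x^2 + 2*x - 8) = (x - 2)*(x + 4)*(x - 2)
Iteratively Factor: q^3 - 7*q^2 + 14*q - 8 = (q - 2)*(q^2 - 5*q + 4) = (q - 2)*(q - 1)*(q - 4)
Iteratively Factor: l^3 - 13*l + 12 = (l + 4)*(l^2 - 4*l + 3) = (l - 3)*(l + 4)*(l - 1)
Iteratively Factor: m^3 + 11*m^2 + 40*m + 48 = (m + 3)*(m^2 + 8*m + 16) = (m + 3)*(m + 4)*(m + 4)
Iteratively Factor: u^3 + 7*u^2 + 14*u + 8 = (u + 1)*(u^2 + 6*u + 8) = (u + 1)*(u + 2)*(u + 4)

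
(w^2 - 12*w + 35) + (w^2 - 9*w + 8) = 2*w^2 - 21*w + 43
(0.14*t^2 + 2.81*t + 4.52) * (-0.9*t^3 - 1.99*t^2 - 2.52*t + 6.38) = -0.126*t^5 - 2.8076*t^4 - 10.0127*t^3 - 15.1828*t^2 + 6.5374*t + 28.8376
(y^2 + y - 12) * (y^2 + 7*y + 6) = y^4 + 8*y^3 + y^2 - 78*y - 72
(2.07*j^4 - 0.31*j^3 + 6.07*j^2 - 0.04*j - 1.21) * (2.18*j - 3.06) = 4.5126*j^5 - 7.01*j^4 + 14.1812*j^3 - 18.6614*j^2 - 2.5154*j + 3.7026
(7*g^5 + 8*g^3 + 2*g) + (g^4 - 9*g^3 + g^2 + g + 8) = 7*g^5 + g^4 - g^3 + g^2 + 3*g + 8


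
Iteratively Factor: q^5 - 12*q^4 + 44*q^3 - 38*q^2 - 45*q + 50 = (q - 1)*(q^4 - 11*q^3 + 33*q^2 - 5*q - 50) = (q - 5)*(q - 1)*(q^3 - 6*q^2 + 3*q + 10) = (q - 5)*(q - 2)*(q - 1)*(q^2 - 4*q - 5) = (q - 5)*(q - 2)*(q - 1)*(q + 1)*(q - 5)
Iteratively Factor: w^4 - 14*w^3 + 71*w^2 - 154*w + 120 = (w - 3)*(w^3 - 11*w^2 + 38*w - 40) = (w - 3)*(w - 2)*(w^2 - 9*w + 20) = (w - 4)*(w - 3)*(w - 2)*(w - 5)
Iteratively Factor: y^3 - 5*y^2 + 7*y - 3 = (y - 1)*(y^2 - 4*y + 3) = (y - 3)*(y - 1)*(y - 1)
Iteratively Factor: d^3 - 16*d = (d - 4)*(d^2 + 4*d) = (d - 4)*(d + 4)*(d)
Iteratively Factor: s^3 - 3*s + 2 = (s - 1)*(s^2 + s - 2) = (s - 1)^2*(s + 2)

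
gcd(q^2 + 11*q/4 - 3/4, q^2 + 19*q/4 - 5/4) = q - 1/4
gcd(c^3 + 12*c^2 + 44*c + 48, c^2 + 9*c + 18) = c + 6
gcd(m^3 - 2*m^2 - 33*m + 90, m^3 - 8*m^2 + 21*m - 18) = m - 3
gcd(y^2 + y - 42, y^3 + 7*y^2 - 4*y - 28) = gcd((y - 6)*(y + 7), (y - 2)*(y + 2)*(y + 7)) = y + 7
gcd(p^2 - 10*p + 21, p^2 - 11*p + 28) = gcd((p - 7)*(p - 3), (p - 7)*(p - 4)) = p - 7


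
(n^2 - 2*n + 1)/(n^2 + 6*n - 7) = (n - 1)/(n + 7)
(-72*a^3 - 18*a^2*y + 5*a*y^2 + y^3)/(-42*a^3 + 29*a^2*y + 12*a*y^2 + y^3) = (-12*a^2 - a*y + y^2)/(-7*a^2 + 6*a*y + y^2)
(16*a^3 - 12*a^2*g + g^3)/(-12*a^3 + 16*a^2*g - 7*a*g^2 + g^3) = (-4*a - g)/(3*a - g)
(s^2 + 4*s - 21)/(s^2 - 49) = (s - 3)/(s - 7)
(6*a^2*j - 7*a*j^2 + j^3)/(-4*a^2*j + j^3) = (-6*a^2 + 7*a*j - j^2)/(4*a^2 - j^2)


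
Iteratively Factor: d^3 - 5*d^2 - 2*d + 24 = (d + 2)*(d^2 - 7*d + 12) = (d - 3)*(d + 2)*(d - 4)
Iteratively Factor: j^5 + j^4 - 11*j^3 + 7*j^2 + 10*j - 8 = (j + 1)*(j^4 - 11*j^2 + 18*j - 8) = (j - 1)*(j + 1)*(j^3 + j^2 - 10*j + 8) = (j - 1)^2*(j + 1)*(j^2 + 2*j - 8) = (j - 2)*(j - 1)^2*(j + 1)*(j + 4)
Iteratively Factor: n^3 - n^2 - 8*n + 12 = (n - 2)*(n^2 + n - 6) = (n - 2)^2*(n + 3)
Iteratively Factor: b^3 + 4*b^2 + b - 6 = (b - 1)*(b^2 + 5*b + 6) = (b - 1)*(b + 2)*(b + 3)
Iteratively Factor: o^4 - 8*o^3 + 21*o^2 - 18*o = (o)*(o^3 - 8*o^2 + 21*o - 18) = o*(o - 3)*(o^2 - 5*o + 6) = o*(o - 3)^2*(o - 2)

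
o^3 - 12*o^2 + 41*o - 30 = (o - 6)*(o - 5)*(o - 1)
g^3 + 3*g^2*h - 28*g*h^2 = g*(g - 4*h)*(g + 7*h)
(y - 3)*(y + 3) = y^2 - 9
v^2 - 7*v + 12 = (v - 4)*(v - 3)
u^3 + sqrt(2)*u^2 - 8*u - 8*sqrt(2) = (u - 2*sqrt(2))*(u + sqrt(2))*(u + 2*sqrt(2))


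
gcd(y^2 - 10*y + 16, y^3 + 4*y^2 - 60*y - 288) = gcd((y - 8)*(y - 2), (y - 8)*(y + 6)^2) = y - 8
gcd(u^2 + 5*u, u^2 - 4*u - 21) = 1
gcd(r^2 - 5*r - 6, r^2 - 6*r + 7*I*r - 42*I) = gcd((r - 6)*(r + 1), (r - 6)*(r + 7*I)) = r - 6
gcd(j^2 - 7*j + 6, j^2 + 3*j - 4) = j - 1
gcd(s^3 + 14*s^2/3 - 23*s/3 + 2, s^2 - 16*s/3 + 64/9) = 1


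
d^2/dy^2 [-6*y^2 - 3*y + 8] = -12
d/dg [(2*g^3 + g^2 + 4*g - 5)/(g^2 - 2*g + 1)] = 2*(g^3 - 3*g^2 - 3*g + 3)/(g^3 - 3*g^2 + 3*g - 1)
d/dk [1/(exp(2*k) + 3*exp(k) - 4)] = (-2*exp(k) - 3)*exp(k)/(exp(2*k) + 3*exp(k) - 4)^2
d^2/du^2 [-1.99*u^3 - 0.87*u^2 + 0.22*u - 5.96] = -11.94*u - 1.74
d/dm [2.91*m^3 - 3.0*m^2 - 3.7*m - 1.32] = 8.73*m^2 - 6.0*m - 3.7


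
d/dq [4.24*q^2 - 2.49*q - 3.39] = 8.48*q - 2.49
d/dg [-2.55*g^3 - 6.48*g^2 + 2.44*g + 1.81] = -7.65*g^2 - 12.96*g + 2.44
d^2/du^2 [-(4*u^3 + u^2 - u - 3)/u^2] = 2*(u + 9)/u^4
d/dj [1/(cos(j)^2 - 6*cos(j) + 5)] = 2*(cos(j) - 3)*sin(j)/(cos(j)^2 - 6*cos(j) + 5)^2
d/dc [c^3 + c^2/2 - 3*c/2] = 3*c^2 + c - 3/2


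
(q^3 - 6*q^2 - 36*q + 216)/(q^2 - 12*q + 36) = q + 6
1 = 1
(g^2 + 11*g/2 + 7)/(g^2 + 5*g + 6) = (g + 7/2)/(g + 3)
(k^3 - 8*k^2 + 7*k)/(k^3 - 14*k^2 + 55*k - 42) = k/(k - 6)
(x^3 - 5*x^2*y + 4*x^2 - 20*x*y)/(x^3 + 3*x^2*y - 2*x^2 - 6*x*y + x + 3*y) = x*(x^2 - 5*x*y + 4*x - 20*y)/(x^3 + 3*x^2*y - 2*x^2 - 6*x*y + x + 3*y)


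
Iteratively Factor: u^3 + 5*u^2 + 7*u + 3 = (u + 3)*(u^2 + 2*u + 1) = (u + 1)*(u + 3)*(u + 1)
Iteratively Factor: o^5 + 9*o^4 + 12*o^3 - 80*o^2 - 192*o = (o + 4)*(o^4 + 5*o^3 - 8*o^2 - 48*o) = (o + 4)^2*(o^3 + o^2 - 12*o) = o*(o + 4)^2*(o^2 + o - 12) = o*(o + 4)^3*(o - 3)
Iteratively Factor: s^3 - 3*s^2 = (s)*(s^2 - 3*s) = s*(s - 3)*(s)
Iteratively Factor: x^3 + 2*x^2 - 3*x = (x - 1)*(x^2 + 3*x) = (x - 1)*(x + 3)*(x)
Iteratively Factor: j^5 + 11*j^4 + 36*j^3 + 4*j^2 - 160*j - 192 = (j + 3)*(j^4 + 8*j^3 + 12*j^2 - 32*j - 64) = (j + 3)*(j + 4)*(j^3 + 4*j^2 - 4*j - 16) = (j - 2)*(j + 3)*(j + 4)*(j^2 + 6*j + 8) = (j - 2)*(j + 2)*(j + 3)*(j + 4)*(j + 4)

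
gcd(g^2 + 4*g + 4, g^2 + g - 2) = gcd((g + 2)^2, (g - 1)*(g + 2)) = g + 2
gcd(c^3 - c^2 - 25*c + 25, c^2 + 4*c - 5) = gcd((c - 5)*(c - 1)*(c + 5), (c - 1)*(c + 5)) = c^2 + 4*c - 5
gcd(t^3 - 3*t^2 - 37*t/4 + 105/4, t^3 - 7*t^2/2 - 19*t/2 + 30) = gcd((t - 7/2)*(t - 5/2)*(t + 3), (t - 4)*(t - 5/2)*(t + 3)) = t^2 + t/2 - 15/2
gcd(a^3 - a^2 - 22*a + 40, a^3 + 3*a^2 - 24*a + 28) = a - 2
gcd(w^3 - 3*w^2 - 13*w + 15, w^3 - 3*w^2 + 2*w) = w - 1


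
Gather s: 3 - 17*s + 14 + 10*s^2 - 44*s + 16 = 10*s^2 - 61*s + 33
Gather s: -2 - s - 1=-s - 3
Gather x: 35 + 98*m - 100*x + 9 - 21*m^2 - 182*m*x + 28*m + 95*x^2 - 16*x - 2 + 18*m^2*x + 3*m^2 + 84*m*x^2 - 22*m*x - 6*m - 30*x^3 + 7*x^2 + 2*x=-18*m^2 + 120*m - 30*x^3 + x^2*(84*m + 102) + x*(18*m^2 - 204*m - 114) + 42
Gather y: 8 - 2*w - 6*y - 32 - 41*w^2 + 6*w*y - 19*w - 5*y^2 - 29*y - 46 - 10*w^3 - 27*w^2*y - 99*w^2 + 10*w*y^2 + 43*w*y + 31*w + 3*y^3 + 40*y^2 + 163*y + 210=-10*w^3 - 140*w^2 + 10*w + 3*y^3 + y^2*(10*w + 35) + y*(-27*w^2 + 49*w + 128) + 140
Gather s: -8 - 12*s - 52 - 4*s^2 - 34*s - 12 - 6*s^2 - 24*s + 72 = -10*s^2 - 70*s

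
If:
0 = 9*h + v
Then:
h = -v/9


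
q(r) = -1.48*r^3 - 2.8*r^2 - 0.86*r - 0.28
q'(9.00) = -410.90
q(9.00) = -1313.74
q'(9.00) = -410.90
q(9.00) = -1313.74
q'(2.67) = -47.46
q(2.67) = -50.71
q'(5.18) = -149.00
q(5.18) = -285.57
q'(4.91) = -135.40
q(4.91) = -247.19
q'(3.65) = -80.45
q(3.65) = -112.69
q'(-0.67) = 0.90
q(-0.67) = -0.52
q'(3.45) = -73.03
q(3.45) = -97.35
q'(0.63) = -6.15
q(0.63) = -2.30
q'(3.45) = -73.03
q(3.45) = -97.35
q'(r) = -4.44*r^2 - 5.6*r - 0.86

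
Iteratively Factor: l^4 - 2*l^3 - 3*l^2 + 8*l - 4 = (l + 2)*(l^3 - 4*l^2 + 5*l - 2) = (l - 1)*(l + 2)*(l^2 - 3*l + 2) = (l - 2)*(l - 1)*(l + 2)*(l - 1)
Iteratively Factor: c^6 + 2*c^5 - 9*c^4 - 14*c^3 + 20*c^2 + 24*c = (c)*(c^5 + 2*c^4 - 9*c^3 - 14*c^2 + 20*c + 24) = c*(c - 2)*(c^4 + 4*c^3 - c^2 - 16*c - 12) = c*(c - 2)^2*(c^3 + 6*c^2 + 11*c + 6) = c*(c - 2)^2*(c + 2)*(c^2 + 4*c + 3) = c*(c - 2)^2*(c + 1)*(c + 2)*(c + 3)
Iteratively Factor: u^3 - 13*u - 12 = (u + 3)*(u^2 - 3*u - 4) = (u - 4)*(u + 3)*(u + 1)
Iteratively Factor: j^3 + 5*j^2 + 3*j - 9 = (j + 3)*(j^2 + 2*j - 3) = (j + 3)^2*(j - 1)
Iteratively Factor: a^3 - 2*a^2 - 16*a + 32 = (a - 4)*(a^2 + 2*a - 8) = (a - 4)*(a - 2)*(a + 4)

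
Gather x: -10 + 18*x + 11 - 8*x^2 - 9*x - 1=-8*x^2 + 9*x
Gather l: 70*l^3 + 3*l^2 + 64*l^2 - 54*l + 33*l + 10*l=70*l^3 + 67*l^2 - 11*l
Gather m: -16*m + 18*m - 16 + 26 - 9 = 2*m + 1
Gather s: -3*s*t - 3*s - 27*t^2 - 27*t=s*(-3*t - 3) - 27*t^2 - 27*t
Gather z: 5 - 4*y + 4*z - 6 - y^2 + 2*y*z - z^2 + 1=-y^2 - 4*y - z^2 + z*(2*y + 4)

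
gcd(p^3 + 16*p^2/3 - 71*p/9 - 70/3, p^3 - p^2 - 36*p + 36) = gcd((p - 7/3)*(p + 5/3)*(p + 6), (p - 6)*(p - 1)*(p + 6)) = p + 6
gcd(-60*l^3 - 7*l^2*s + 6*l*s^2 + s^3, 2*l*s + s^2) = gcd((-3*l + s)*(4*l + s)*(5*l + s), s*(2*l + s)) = 1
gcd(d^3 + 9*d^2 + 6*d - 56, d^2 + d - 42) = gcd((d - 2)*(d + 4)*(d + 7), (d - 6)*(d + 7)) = d + 7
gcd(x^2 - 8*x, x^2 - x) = x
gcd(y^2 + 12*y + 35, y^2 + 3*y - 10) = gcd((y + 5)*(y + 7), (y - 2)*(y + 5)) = y + 5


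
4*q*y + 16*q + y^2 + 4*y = (4*q + y)*(y + 4)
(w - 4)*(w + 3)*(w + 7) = w^3 + 6*w^2 - 19*w - 84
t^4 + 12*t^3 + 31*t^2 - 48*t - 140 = (t - 2)*(t + 2)*(t + 5)*(t + 7)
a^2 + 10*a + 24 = (a + 4)*(a + 6)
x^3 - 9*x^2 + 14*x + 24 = (x - 6)*(x - 4)*(x + 1)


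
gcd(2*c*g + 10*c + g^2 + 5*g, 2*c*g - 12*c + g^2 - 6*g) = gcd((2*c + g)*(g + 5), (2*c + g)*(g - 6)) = 2*c + g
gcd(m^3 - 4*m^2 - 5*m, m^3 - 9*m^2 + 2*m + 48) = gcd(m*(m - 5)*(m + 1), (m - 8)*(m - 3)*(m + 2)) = 1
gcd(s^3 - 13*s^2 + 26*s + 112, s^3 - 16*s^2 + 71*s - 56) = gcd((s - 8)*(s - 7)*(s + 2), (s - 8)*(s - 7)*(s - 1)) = s^2 - 15*s + 56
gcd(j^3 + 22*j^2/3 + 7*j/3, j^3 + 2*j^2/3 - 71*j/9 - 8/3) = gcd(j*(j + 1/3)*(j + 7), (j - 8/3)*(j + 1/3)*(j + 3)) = j + 1/3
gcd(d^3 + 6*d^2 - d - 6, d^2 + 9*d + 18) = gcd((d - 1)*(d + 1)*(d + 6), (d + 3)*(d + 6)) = d + 6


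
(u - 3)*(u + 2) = u^2 - u - 6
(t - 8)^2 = t^2 - 16*t + 64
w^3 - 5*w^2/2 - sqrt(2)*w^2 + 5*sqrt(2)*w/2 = w*(w - 5/2)*(w - sqrt(2))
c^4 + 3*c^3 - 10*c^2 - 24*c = c*(c - 3)*(c + 2)*(c + 4)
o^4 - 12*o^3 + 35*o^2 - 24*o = o*(o - 8)*(o - 3)*(o - 1)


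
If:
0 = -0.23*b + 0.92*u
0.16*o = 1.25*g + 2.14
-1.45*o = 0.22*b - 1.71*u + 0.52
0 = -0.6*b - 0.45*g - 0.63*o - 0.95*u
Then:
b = 1.09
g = -1.74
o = -0.20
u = 0.27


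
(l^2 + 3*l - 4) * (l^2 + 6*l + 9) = l^4 + 9*l^3 + 23*l^2 + 3*l - 36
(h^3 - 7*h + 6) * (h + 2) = h^4 + 2*h^3 - 7*h^2 - 8*h + 12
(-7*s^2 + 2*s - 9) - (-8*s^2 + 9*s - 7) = s^2 - 7*s - 2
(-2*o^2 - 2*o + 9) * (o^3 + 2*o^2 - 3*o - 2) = -2*o^5 - 6*o^4 + 11*o^3 + 28*o^2 - 23*o - 18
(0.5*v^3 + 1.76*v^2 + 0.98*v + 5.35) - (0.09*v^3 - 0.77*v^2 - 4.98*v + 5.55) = 0.41*v^3 + 2.53*v^2 + 5.96*v - 0.2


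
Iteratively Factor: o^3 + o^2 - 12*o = (o)*(o^2 + o - 12) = o*(o - 3)*(o + 4)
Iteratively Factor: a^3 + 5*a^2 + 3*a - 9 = (a + 3)*(a^2 + 2*a - 3) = (a + 3)^2*(a - 1)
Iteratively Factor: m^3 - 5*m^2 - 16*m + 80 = (m - 4)*(m^2 - m - 20) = (m - 4)*(m + 4)*(m - 5)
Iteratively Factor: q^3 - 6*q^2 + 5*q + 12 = (q + 1)*(q^2 - 7*q + 12) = (q - 3)*(q + 1)*(q - 4)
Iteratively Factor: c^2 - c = (c - 1)*(c)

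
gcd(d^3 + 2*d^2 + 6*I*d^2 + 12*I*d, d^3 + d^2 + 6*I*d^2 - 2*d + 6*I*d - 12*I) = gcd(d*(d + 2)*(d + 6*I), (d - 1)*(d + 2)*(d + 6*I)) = d^2 + d*(2 + 6*I) + 12*I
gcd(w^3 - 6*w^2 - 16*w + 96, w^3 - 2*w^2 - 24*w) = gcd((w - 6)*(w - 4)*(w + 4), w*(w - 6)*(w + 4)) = w^2 - 2*w - 24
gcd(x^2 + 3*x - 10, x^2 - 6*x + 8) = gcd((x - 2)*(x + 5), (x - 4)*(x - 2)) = x - 2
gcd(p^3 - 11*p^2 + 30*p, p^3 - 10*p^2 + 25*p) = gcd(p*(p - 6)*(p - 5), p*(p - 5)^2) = p^2 - 5*p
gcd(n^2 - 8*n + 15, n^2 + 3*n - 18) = n - 3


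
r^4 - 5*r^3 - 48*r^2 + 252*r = r*(r - 6)^2*(r + 7)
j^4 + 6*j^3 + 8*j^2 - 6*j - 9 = (j - 1)*(j + 1)*(j + 3)^2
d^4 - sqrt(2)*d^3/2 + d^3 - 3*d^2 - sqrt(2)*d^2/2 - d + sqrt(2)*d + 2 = (d - 1)*(d + 2)*(d - sqrt(2))*(d + sqrt(2)/2)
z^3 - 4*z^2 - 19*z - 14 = (z - 7)*(z + 1)*(z + 2)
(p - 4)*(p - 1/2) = p^2 - 9*p/2 + 2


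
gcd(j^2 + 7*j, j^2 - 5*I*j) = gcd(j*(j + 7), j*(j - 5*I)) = j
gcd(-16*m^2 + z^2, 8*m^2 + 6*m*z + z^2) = 4*m + z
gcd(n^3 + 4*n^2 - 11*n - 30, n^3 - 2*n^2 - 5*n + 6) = n^2 - n - 6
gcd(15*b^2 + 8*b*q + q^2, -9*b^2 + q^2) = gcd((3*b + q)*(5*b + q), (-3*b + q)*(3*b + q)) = 3*b + q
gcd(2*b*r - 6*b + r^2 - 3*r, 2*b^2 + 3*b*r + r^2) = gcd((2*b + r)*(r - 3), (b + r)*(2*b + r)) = 2*b + r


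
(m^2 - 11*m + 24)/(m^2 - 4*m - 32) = (m - 3)/(m + 4)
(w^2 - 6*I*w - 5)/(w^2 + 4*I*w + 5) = (w - 5*I)/(w + 5*I)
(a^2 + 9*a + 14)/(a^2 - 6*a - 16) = (a + 7)/(a - 8)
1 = 1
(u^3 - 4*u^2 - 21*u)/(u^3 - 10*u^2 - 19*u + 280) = u*(u + 3)/(u^2 - 3*u - 40)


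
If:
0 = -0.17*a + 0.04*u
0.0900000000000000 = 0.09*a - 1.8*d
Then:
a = 0.235294117647059*u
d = 0.0117647058823529*u - 0.05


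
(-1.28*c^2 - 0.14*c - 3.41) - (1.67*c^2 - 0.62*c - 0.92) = -2.95*c^2 + 0.48*c - 2.49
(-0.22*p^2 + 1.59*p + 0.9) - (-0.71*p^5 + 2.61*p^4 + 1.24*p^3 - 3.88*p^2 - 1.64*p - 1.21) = 0.71*p^5 - 2.61*p^4 - 1.24*p^3 + 3.66*p^2 + 3.23*p + 2.11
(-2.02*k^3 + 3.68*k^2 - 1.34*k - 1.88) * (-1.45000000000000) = 2.929*k^3 - 5.336*k^2 + 1.943*k + 2.726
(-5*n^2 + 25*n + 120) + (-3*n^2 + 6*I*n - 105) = -8*n^2 + 25*n + 6*I*n + 15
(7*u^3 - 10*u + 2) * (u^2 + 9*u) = 7*u^5 + 63*u^4 - 10*u^3 - 88*u^2 + 18*u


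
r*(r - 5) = r^2 - 5*r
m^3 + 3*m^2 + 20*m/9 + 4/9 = (m + 1/3)*(m + 2/3)*(m + 2)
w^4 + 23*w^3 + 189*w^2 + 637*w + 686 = (w + 2)*(w + 7)^3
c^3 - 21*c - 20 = (c - 5)*(c + 1)*(c + 4)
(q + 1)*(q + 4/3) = q^2 + 7*q/3 + 4/3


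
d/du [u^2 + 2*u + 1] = 2*u + 2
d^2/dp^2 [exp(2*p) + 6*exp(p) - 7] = (4*exp(p) + 6)*exp(p)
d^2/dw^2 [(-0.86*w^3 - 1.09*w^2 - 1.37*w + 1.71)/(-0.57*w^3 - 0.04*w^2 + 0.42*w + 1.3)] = (-1.77635683940025e-15*w^7 + 0.669066*w^6 + 3.905982*w^5 + 2.733264*w^4 + 11.773664*w^3 + 17.779308*w^2 + 1.717548*w + 1.407032)/(0.185193*w^9 + 0.038988*w^8 - 0.406638*w^7 - 1.324502*w^6 + 0.121788*w^5 + 1.882248*w^4 + 2.946852*w^3 - 0.48516*w^2 - 2.1294*w - 2.197)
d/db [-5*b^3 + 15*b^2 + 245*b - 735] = -15*b^2 + 30*b + 245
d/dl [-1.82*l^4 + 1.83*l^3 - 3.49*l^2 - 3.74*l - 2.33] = -7.28*l^3 + 5.49*l^2 - 6.98*l - 3.74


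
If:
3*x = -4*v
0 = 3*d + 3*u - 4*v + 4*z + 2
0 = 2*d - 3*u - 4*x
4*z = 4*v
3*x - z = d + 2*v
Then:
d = -42/89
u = -52/267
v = 6/89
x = -8/89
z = 6/89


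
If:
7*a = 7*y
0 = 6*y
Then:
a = 0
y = 0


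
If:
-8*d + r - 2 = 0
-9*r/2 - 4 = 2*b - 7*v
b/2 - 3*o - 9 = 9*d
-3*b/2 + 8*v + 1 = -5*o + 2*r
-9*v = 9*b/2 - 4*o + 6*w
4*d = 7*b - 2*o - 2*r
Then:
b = 83/316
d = 127/474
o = -7129/1896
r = 982/237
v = 523/158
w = -87241/11376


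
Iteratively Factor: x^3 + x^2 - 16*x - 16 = (x + 1)*(x^2 - 16) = (x - 4)*(x + 1)*(x + 4)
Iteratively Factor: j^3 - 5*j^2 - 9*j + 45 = (j - 3)*(j^2 - 2*j - 15) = (j - 5)*(j - 3)*(j + 3)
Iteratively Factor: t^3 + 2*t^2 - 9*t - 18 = (t + 3)*(t^2 - t - 6) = (t - 3)*(t + 3)*(t + 2)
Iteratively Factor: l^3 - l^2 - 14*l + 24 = (l - 2)*(l^2 + l - 12) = (l - 2)*(l + 4)*(l - 3)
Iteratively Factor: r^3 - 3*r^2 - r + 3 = (r + 1)*(r^2 - 4*r + 3) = (r - 3)*(r + 1)*(r - 1)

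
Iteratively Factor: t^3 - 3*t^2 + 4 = (t + 1)*(t^2 - 4*t + 4) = (t - 2)*(t + 1)*(t - 2)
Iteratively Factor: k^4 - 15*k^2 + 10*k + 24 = (k + 4)*(k^3 - 4*k^2 + k + 6) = (k - 2)*(k + 4)*(k^2 - 2*k - 3) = (k - 3)*(k - 2)*(k + 4)*(k + 1)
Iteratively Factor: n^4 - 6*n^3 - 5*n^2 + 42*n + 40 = (n - 5)*(n^3 - n^2 - 10*n - 8) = (n - 5)*(n + 1)*(n^2 - 2*n - 8) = (n - 5)*(n - 4)*(n + 1)*(n + 2)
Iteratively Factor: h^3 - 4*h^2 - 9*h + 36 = (h - 3)*(h^2 - h - 12) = (h - 3)*(h + 3)*(h - 4)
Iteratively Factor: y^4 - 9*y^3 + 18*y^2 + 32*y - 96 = (y - 4)*(y^3 - 5*y^2 - 2*y + 24) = (y - 4)^2*(y^2 - y - 6) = (y - 4)^2*(y + 2)*(y - 3)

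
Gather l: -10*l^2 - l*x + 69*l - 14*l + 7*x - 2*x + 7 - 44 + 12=-10*l^2 + l*(55 - x) + 5*x - 25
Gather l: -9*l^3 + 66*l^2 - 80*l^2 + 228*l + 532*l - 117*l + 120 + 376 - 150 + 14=-9*l^3 - 14*l^2 + 643*l + 360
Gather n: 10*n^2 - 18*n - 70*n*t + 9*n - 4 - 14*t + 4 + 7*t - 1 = 10*n^2 + n*(-70*t - 9) - 7*t - 1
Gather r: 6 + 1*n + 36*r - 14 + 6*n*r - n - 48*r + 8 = r*(6*n - 12)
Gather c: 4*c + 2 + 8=4*c + 10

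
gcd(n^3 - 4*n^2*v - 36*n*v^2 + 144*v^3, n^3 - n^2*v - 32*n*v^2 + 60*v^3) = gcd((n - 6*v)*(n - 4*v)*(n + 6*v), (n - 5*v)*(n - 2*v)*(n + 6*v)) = n + 6*v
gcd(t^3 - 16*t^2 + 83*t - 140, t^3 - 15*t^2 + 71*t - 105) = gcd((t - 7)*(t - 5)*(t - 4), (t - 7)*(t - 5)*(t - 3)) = t^2 - 12*t + 35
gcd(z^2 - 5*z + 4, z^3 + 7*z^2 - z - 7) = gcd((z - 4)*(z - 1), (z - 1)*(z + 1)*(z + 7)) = z - 1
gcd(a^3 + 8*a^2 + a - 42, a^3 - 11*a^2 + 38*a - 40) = a - 2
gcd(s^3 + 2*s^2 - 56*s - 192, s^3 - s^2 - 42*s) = s + 6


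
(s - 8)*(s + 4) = s^2 - 4*s - 32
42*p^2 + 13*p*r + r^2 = (6*p + r)*(7*p + r)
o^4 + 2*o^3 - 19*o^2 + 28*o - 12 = (o - 2)*(o - 1)^2*(o + 6)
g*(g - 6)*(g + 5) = g^3 - g^2 - 30*g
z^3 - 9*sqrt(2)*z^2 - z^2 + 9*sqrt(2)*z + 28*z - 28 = (z - 1)*(z - 7*sqrt(2))*(z - 2*sqrt(2))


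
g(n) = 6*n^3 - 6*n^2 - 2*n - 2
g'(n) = 18*n^2 - 12*n - 2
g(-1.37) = -25.95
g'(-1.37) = 48.22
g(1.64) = 5.05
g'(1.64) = 26.73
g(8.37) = 3079.18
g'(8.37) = 1158.58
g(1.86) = 12.13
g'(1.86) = 37.95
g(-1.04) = -13.16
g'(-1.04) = 29.95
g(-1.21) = -18.99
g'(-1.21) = 38.87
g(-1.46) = -30.54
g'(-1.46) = 53.89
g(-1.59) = -38.11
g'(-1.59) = 62.59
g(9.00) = 3868.00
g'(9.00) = 1348.00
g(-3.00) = -212.00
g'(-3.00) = 196.00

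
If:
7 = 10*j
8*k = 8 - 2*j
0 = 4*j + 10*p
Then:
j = 7/10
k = 33/40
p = -7/25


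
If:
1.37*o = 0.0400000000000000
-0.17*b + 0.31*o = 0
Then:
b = 0.05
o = 0.03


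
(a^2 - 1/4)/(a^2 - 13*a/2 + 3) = (a + 1/2)/(a - 6)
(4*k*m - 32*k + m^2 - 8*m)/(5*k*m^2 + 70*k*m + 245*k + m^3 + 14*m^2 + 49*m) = (4*k*m - 32*k + m^2 - 8*m)/(5*k*m^2 + 70*k*m + 245*k + m^3 + 14*m^2 + 49*m)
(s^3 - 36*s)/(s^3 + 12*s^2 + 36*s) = (s - 6)/(s + 6)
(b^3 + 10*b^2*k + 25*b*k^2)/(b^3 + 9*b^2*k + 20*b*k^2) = (b + 5*k)/(b + 4*k)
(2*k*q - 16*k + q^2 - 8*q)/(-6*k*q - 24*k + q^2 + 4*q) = (-2*k*q + 16*k - q^2 + 8*q)/(6*k*q + 24*k - q^2 - 4*q)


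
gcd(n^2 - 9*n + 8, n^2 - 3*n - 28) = 1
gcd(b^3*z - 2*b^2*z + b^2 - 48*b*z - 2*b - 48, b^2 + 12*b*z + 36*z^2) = 1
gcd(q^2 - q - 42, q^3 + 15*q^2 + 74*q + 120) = q + 6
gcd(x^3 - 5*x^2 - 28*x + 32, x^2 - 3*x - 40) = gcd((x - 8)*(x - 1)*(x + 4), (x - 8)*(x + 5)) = x - 8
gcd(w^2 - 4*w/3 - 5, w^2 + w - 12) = w - 3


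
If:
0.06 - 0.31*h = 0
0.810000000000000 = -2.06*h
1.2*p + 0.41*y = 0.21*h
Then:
No Solution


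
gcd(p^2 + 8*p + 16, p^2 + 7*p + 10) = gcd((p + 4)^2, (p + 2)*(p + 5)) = 1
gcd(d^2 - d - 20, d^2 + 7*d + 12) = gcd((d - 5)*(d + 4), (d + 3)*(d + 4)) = d + 4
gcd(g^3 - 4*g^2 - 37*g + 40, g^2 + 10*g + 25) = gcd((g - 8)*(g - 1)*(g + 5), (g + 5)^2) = g + 5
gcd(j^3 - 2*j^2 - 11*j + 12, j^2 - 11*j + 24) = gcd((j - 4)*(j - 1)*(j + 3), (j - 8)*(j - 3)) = 1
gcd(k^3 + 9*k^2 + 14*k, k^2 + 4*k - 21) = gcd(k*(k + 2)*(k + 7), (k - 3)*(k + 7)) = k + 7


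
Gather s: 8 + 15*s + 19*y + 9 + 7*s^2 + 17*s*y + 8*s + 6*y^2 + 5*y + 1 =7*s^2 + s*(17*y + 23) + 6*y^2 + 24*y + 18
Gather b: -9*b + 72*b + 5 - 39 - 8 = 63*b - 42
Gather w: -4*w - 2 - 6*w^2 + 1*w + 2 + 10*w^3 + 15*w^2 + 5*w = 10*w^3 + 9*w^2 + 2*w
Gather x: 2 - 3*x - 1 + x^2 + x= x^2 - 2*x + 1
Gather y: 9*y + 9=9*y + 9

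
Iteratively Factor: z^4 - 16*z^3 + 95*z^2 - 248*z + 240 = (z - 4)*(z^3 - 12*z^2 + 47*z - 60) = (z - 4)*(z - 3)*(z^2 - 9*z + 20) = (z - 4)^2*(z - 3)*(z - 5)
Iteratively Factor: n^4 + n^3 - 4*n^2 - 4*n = (n + 1)*(n^3 - 4*n) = (n + 1)*(n + 2)*(n^2 - 2*n) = (n - 2)*(n + 1)*(n + 2)*(n)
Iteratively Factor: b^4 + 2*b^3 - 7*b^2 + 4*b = (b)*(b^3 + 2*b^2 - 7*b + 4) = b*(b - 1)*(b^2 + 3*b - 4) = b*(b - 1)*(b + 4)*(b - 1)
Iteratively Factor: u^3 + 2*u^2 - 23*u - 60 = (u - 5)*(u^2 + 7*u + 12) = (u - 5)*(u + 4)*(u + 3)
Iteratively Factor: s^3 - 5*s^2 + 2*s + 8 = (s + 1)*(s^2 - 6*s + 8) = (s - 2)*(s + 1)*(s - 4)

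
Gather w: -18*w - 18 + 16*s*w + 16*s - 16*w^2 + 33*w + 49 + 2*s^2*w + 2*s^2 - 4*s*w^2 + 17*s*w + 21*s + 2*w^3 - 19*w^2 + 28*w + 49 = 2*s^2 + 37*s + 2*w^3 + w^2*(-4*s - 35) + w*(2*s^2 + 33*s + 43) + 80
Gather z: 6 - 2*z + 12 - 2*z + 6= 24 - 4*z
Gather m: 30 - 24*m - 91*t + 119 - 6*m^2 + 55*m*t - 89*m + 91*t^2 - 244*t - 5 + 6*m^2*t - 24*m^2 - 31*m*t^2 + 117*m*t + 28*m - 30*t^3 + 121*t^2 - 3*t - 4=m^2*(6*t - 30) + m*(-31*t^2 + 172*t - 85) - 30*t^3 + 212*t^2 - 338*t + 140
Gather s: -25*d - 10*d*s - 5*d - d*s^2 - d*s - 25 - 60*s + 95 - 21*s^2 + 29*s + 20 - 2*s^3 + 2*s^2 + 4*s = -30*d - 2*s^3 + s^2*(-d - 19) + s*(-11*d - 27) + 90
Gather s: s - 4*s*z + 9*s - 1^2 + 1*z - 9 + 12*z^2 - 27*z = s*(10 - 4*z) + 12*z^2 - 26*z - 10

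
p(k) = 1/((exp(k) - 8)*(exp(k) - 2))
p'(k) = -exp(k)/((exp(k) - 8)*(exp(k) - 2)^2) - exp(k)/((exp(k) - 8)^2*(exp(k) - 2)) = 2*(5 - exp(k))*exp(k)/(exp(4*k) - 20*exp(3*k) + 132*exp(2*k) - 320*exp(k) + 256)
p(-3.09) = 0.06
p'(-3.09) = 0.00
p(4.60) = 0.00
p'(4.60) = -0.00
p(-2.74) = 0.07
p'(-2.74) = 0.00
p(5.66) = 0.00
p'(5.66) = -0.00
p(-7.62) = 0.06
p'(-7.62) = 0.00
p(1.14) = -0.18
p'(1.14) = 0.39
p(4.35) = 0.00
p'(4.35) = -0.00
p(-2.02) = 0.07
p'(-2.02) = 0.01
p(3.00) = 0.00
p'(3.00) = -0.01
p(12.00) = 0.00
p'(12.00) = 0.00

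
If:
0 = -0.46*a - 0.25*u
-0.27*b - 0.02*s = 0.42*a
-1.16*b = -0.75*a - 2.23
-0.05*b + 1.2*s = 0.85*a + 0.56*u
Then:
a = -0.88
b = 1.35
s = 0.19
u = 1.62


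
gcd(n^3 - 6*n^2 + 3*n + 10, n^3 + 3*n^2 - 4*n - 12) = n - 2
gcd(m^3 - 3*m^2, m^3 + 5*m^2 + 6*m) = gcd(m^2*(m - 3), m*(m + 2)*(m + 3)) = m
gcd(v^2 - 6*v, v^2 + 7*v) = v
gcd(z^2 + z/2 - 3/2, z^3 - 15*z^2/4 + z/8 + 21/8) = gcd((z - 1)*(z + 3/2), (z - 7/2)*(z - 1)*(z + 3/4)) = z - 1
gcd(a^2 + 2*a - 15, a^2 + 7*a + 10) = a + 5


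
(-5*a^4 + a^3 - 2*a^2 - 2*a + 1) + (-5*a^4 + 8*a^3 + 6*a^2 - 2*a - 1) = -10*a^4 + 9*a^3 + 4*a^2 - 4*a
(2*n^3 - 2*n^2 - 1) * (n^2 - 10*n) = 2*n^5 - 22*n^4 + 20*n^3 - n^2 + 10*n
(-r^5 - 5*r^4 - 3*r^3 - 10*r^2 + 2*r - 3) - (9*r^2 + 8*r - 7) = -r^5 - 5*r^4 - 3*r^3 - 19*r^2 - 6*r + 4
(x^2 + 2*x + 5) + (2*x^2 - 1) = 3*x^2 + 2*x + 4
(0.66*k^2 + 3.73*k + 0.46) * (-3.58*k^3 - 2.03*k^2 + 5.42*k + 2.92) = -2.3628*k^5 - 14.6932*k^4 - 5.6415*k^3 + 21.21*k^2 + 13.3848*k + 1.3432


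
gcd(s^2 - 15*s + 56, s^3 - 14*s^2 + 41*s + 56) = s^2 - 15*s + 56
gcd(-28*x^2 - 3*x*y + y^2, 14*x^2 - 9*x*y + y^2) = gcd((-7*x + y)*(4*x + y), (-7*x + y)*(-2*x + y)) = 7*x - y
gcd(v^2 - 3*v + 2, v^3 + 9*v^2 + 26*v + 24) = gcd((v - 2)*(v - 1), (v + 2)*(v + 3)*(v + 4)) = 1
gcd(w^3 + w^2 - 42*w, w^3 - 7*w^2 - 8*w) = w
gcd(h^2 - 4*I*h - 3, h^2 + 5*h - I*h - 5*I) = h - I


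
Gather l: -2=-2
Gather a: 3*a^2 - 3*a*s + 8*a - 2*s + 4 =3*a^2 + a*(8 - 3*s) - 2*s + 4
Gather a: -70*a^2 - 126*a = -70*a^2 - 126*a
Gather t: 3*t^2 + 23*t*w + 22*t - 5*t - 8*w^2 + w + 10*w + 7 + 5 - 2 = 3*t^2 + t*(23*w + 17) - 8*w^2 + 11*w + 10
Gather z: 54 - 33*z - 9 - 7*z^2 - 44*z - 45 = -7*z^2 - 77*z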